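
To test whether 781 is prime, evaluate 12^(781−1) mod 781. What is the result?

12^1 ≡ 12 (mod 781)
12^2 ≡ 12^2 = 144 ≡ 144 (mod 781)
12^4 ≡ 144^2 = 20736 ≡ 430 (mod 781)
12^8 ≡ 430^2 = 184900 ≡ 584 (mod 781)
12^16 ≡ 584^2 = 341056 ≡ 540 (mod 781)
12^32 ≡ 540^2 = 291600 ≡ 287 (mod 781)
12^64 ≡ 287^2 = 82369 ≡ 364 (mod 781)
12^128 ≡ 364^2 = 132496 ≡ 507 (mod 781)
12^256 ≡ 507^2 = 257049 ≡ 100 (mod 781)
12^512 ≡ 100^2 = 10000 ≡ 628 (mod 781)
780 = 512 + 256 + 8 + 4 in binary powers of 2.
So 12^780 ≡ 628 · 100 · 584 · 430 ≡ 529 (mod 781).
Since 529 ≠ 1, base 12 is a Fermat witness: 781 is composite.

529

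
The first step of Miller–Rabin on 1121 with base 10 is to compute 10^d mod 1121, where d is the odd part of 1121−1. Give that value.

1121 − 1 = 1120 = 2^5 · 35, so d = 35.
10^1 ≡ 10 (mod 1121)
10^2 ≡ 10^2 = 100 ≡ 100 (mod 1121)
10^4 ≡ 100^2 = 10000 ≡ 1032 (mod 1121)
10^8 ≡ 1032^2 = 1065024 ≡ 74 (mod 1121)
10^16 ≡ 74^2 = 5476 ≡ 992 (mod 1121)
10^32 ≡ 992^2 = 984064 ≡ 947 (mod 1121)
35 = 32 + 2 + 1 in binary powers of 2.
So 10^35 ≡ 947 · 100 · 10 ≡ 876 (mod 1121).
Squaring chain: 876 → 612 → 130 → 85 → 499; never reaches −1, so base 10 is a Miller–Rabin witness that 1121 is composite.

876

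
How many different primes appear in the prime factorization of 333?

333 = 3^2 · 37
333 = 3^2 · 37, which has 2 distinct prime factors.

2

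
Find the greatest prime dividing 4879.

41

4879 = 7 · 697
697 = 17 · 41
41 is prime.
So 4879 = 7 · 17 · 41; the largest prime factor is 41.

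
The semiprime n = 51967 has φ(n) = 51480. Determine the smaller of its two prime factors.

φ(n) = (p−1)(q−1) = n − (p+q) + 1, so p + q = 51967 − 51480 + 1 = 488.
p and q are the roots of t² − 488t + 51967 = 0.
Discriminant: 488² − 4·51967 = 238144 − 207868 = 30276; √30276 = 174.
q = (488 − 174)/2 = 157, p = (488 + 174)/2 = 331.
Check: 157 · 331 = 51967.

157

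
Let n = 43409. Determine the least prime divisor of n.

43409 is odd.
Digit sum 20, not divisible by 3.
Ends in 9: not divisible by 5.
7: 43409 = 7·6201 + 2
11: 43409 = 11·3946 + 3
13: 43409 = 13·3339 + 2
17: 43409 = 17·2553 + 8
19: 43409 = 19·2284 + 13
23: 43409 = 23·1887 + 8
29: 43409 = 29·1496 + 25
31: 43409 = 31·1400 + 9
37: 43409 = 37·1173 + 8
41: 43409 = 41·1058 + 31
43: 43409 = 43·1009 + 22
47: 43409 = 47·923 + 28
53: 43409 = 53·819 + 2
59: 43409 = 59·735 + 44
61: 43409 = 61·711 + 38
67: 43409 = 67·647 + 60
71: 43409 = 71·611 + 28
73: 43409 = 73·594 + 47
79: 43409 = 79·549 + 38
83: 43409 = 83·523

83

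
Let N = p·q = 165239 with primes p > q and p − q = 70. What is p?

Since p = q + 70, we have 165239 = q(q + 70), so q² + 70q − 165239 = 0.
Discriminant: 70² + 4·165239 = 4900 + 660956 = 665856; √665856 = 816.
q = (−70 + 816)/2 = 373, and p = q + 70 = 443.
Check: 373 · 443 = 165239.

443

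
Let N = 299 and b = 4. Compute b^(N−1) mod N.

4^1 ≡ 4 (mod 299)
4^2 ≡ 4^2 = 16 ≡ 16 (mod 299)
4^4 ≡ 16^2 = 256 ≡ 256 (mod 299)
4^8 ≡ 256^2 = 65536 ≡ 55 (mod 299)
4^16 ≡ 55^2 = 3025 ≡ 35 (mod 299)
4^32 ≡ 35^2 = 1225 ≡ 29 (mod 299)
4^64 ≡ 29^2 = 841 ≡ 243 (mod 299)
4^128 ≡ 243^2 = 59049 ≡ 146 (mod 299)
4^256 ≡ 146^2 = 21316 ≡ 87 (mod 299)
298 = 256 + 32 + 8 + 2 in binary powers of 2.
So 4^298 ≡ 87 · 29 · 55 · 16 ≡ 165 (mod 299).
Since 165 ≠ 1, base 4 is a Fermat witness: 299 is composite.

165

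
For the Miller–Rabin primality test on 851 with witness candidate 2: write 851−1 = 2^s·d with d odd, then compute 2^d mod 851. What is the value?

851 − 1 = 850 = 2^1 · 425, so d = 425.
2^1 ≡ 2 (mod 851)
2^2 ≡ 2^2 = 4 ≡ 4 (mod 851)
2^4 ≡ 4^2 = 16 ≡ 16 (mod 851)
2^8 ≡ 16^2 = 256 ≡ 256 (mod 851)
2^16 ≡ 256^2 = 65536 ≡ 9 (mod 851)
2^32 ≡ 9^2 = 81 ≡ 81 (mod 851)
2^64 ≡ 81^2 = 6561 ≡ 604 (mod 851)
2^128 ≡ 604^2 = 364816 ≡ 588 (mod 851)
2^256 ≡ 588^2 = 345744 ≡ 238 (mod 851)
425 = 256 + 128 + 32 + 8 + 1 in binary powers of 2.
So 2^425 ≡ 238 · 588 · 81 · 256 · 2 ≡ 542 (mod 851).
Squaring chain: 542; never reaches −1, so base 2 is a Miller–Rabin witness that 851 is composite.

542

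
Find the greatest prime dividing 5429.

89

5429 = 61 · 89
89 is prime.
So 5429 = 61 · 89; the largest prime factor is 89.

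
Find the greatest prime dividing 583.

583 = 11 · 53
53 is prime.
So 583 = 11 · 53; the largest prime factor is 53.

53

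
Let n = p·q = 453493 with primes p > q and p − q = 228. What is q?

569

Since p = q + 228, we have 453493 = q(q + 228), so q² + 228q − 453493 = 0.
Discriminant: 228² + 4·453493 = 51984 + 1813972 = 1865956; √1865956 = 1366.
q = (−228 + 1366)/2 = 569, and p = q + 228 = 797.
Check: 569 · 797 = 453493.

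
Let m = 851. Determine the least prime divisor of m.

23

851 is odd.
Digit sum 14, not divisible by 3.
Ends in 1: not divisible by 5.
7: 851 = 7·121 + 4
11: 851 = 11·77 + 4
13: 851 = 13·65 + 6
17: 851 = 17·50 + 1
19: 851 = 19·44 + 15
23: 851 = 23·37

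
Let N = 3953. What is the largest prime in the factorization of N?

67

3953 = 59 · 67
67 is prime.
So 3953 = 59 · 67; the largest prime factor is 67.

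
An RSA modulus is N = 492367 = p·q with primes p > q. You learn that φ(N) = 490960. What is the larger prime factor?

φ(n) = (p−1)(q−1) = n − (p+q) + 1, so p + q = 492367 − 490960 + 1 = 1408.
p and q are the roots of t² − 1408t + 492367 = 0.
Discriminant: 1408² − 4·492367 = 1982464 − 1969468 = 12996; √12996 = 114.
q = (1408 − 114)/2 = 647, p = (1408 + 114)/2 = 761.
Check: 647 · 761 = 492367.

761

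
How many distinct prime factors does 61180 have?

5

61180 = 2^2 · 15295
15295 = 5 · 3059
3059 = 7 · 437
437 = 19 · 23
61180 = 2^2 · 5 · 7 · 19 · 23, which has 5 distinct prime factors.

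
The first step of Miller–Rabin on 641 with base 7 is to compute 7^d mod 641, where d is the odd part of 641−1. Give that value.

641 − 1 = 640 = 2^7 · 5, so d = 5.
7^1 ≡ 7 (mod 641)
7^2 ≡ 7^2 = 49 ≡ 49 (mod 641)
7^4 ≡ 49^2 = 2401 ≡ 478 (mod 641)
5 = 4 + 1 in binary powers of 2.
So 7^5 ≡ 478 · 7 ≡ 141 (mod 641).
Squaring chain: 141 → 10 → 100 → 385 → 154 → 640 → 1; reaches −1, so base 7 does not prove 641 composite.

141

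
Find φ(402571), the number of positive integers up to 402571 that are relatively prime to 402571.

367392

Factor: 402571 = 13 · 173 · 179.
φ(402571) = (13−1) · (173−1) · (179−1) = 12 · 172 · 178 = 367392.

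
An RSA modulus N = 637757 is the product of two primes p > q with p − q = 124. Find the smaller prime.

739

Since p = q + 124, we have 637757 = q(q + 124), so q² + 124q − 637757 = 0.
Discriminant: 124² + 4·637757 = 15376 + 2551028 = 2566404; √2566404 = 1602.
q = (−124 + 1602)/2 = 739, and p = q + 124 = 863.
Check: 739 · 863 = 637757.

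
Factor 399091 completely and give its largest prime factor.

399091 = 7 · 57013
57013 = 11 · 5183
5183 = 71 · 73
73 is prime.
So 399091 = 7 · 11 · 71 · 73; the largest prime factor is 73.

73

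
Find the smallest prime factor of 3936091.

3936091 is odd.
Digit sum 31, not divisible by 3.
Ends in 1: not divisible by 5.
7: 3936091 = 7·562298 + 5
11: 3936091 = 11·357826 + 5
13: 3936091 = 13·302776 + 3
17: 3936091 = 17·231534 + 13
19: 3936091 = 19·207162 + 13
23: 3936091 = 23·171134 + 9
29: 3936091 = 29·135727 + 8
31: 3936091 = 31·126970 + 21
37: 3936091 = 37·106380 + 31
41: 3936091 = 41·96002 + 9
43: 3936091 = 43·91537

43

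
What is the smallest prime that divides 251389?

19

251389 is odd.
Digit sum 28, not divisible by 3.
Ends in 9: not divisible by 5.
7: 251389 = 7·35912 + 5
11: 251389 = 11·22853 + 6
13: 251389 = 13·19337 + 8
17: 251389 = 17·14787 + 10
19: 251389 = 19·13231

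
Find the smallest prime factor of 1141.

7

1141 is odd.
Digit sum 7, not divisible by 3.
Ends in 1: not divisible by 5.
7: 1141 = 7·163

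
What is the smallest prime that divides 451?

11

451 is odd.
Digit sum 10, not divisible by 3.
Ends in 1: not divisible by 5.
7: 451 = 7·64 + 3
11: 451 = 11·41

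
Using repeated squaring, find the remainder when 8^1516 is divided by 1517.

8^1 ≡ 8 (mod 1517)
8^2 ≡ 8^2 = 64 ≡ 64 (mod 1517)
8^4 ≡ 64^2 = 4096 ≡ 1062 (mod 1517)
8^8 ≡ 1062^2 = 1127844 ≡ 713 (mod 1517)
8^16 ≡ 713^2 = 508369 ≡ 174 (mod 1517)
8^32 ≡ 174^2 = 30276 ≡ 1453 (mod 1517)
8^64 ≡ 1453^2 = 2111209 ≡ 1062 (mod 1517)
8^128 ≡ 1062^2 = 1127844 ≡ 713 (mod 1517)
8^256 ≡ 713^2 = 508369 ≡ 174 (mod 1517)
8^512 ≡ 174^2 = 30276 ≡ 1453 (mod 1517)
8^1024 ≡ 1453^2 = 2111209 ≡ 1062 (mod 1517)
1516 = 1024 + 256 + 128 + 64 + 32 + 8 + 4 in binary powers of 2.
So 8^1516 ≡ 1062 · 174 · 713 · 1062 · 1453 · 713 · 1062 ≡ 174 (mod 1517).
Since 174 ≠ 1, base 8 is a Fermat witness: 1517 is composite.

174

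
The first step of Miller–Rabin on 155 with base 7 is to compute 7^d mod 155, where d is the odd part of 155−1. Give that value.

155 − 1 = 154 = 2^1 · 77, so d = 77.
7^1 ≡ 7 (mod 155)
7^2 ≡ 7^2 = 49 ≡ 49 (mod 155)
7^4 ≡ 49^2 = 2401 ≡ 76 (mod 155)
7^8 ≡ 76^2 = 5776 ≡ 41 (mod 155)
7^16 ≡ 41^2 = 1681 ≡ 131 (mod 155)
7^32 ≡ 131^2 = 17161 ≡ 111 (mod 155)
7^64 ≡ 111^2 = 12321 ≡ 76 (mod 155)
77 = 64 + 8 + 4 + 1 in binary powers of 2.
So 7^77 ≡ 76 · 41 · 76 · 7 ≡ 142 (mod 155).
Squaring chain: 142; never reaches −1, so base 7 is a Miller–Rabin witness that 155 is composite.

142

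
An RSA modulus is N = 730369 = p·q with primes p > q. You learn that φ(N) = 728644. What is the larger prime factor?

φ(n) = (p−1)(q−1) = n − (p+q) + 1, so p + q = 730369 − 728644 + 1 = 1726.
p and q are the roots of t² − 1726t + 730369 = 0.
Discriminant: 1726² − 4·730369 = 2979076 − 2921476 = 57600; √57600 = 240.
q = (1726 − 240)/2 = 743, p = (1726 + 240)/2 = 983.
Check: 743 · 983 = 730369.

983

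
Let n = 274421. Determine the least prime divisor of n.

7

274421 is odd.
Digit sum 20, not divisible by 3.
Ends in 1: not divisible by 5.
7: 274421 = 7·39203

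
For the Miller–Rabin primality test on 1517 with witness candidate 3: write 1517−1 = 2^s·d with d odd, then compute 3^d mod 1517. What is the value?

1298

1517 − 1 = 1516 = 2^2 · 379, so d = 379.
3^1 ≡ 3 (mod 1517)
3^2 ≡ 3^2 = 9 ≡ 9 (mod 1517)
3^4 ≡ 9^2 = 81 ≡ 81 (mod 1517)
3^8 ≡ 81^2 = 6561 ≡ 493 (mod 1517)
3^16 ≡ 493^2 = 243049 ≡ 329 (mod 1517)
3^32 ≡ 329^2 = 108241 ≡ 534 (mod 1517)
3^64 ≡ 534^2 = 285156 ≡ 1477 (mod 1517)
3^128 ≡ 1477^2 = 2181529 ≡ 83 (mod 1517)
3^256 ≡ 83^2 = 6889 ≡ 821 (mod 1517)
379 = 256 + 64 + 32 + 16 + 8 + 2 + 1 in binary powers of 2.
So 3^379 ≡ 821 · 1477 · 534 · 329 · 493 · 9 · 3 ≡ 1298 (mod 1517).
Squaring chain: 1298 → 934; never reaches −1, so base 3 is a Miller–Rabin witness that 1517 is composite.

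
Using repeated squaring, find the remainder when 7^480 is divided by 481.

417

7^1 ≡ 7 (mod 481)
7^2 ≡ 7^2 = 49 ≡ 49 (mod 481)
7^4 ≡ 49^2 = 2401 ≡ 477 (mod 481)
7^8 ≡ 477^2 = 227529 ≡ 16 (mod 481)
7^16 ≡ 16^2 = 256 ≡ 256 (mod 481)
7^32 ≡ 256^2 = 65536 ≡ 120 (mod 481)
7^64 ≡ 120^2 = 14400 ≡ 451 (mod 481)
7^128 ≡ 451^2 = 203401 ≡ 419 (mod 481)
7^256 ≡ 419^2 = 175561 ≡ 477 (mod 481)
480 = 256 + 128 + 64 + 32 in binary powers of 2.
So 7^480 ≡ 477 · 419 · 451 · 120 ≡ 417 (mod 481).
Since 417 ≠ 1, base 7 is a Fermat witness: 481 is composite.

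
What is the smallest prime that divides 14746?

14746 is even: 2 divides it.

2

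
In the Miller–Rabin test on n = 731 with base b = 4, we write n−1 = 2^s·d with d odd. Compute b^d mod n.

4

731 − 1 = 730 = 2^1 · 365, so d = 365.
4^1 ≡ 4 (mod 731)
4^2 ≡ 4^2 = 16 ≡ 16 (mod 731)
4^4 ≡ 16^2 = 256 ≡ 256 (mod 731)
4^8 ≡ 256^2 = 65536 ≡ 477 (mod 731)
4^16 ≡ 477^2 = 227529 ≡ 188 (mod 731)
4^32 ≡ 188^2 = 35344 ≡ 256 (mod 731)
4^64 ≡ 256^2 = 65536 ≡ 477 (mod 731)
4^128 ≡ 477^2 = 227529 ≡ 188 (mod 731)
4^256 ≡ 188^2 = 35344 ≡ 256 (mod 731)
365 = 256 + 64 + 32 + 8 + 4 + 1 in binary powers of 2.
So 4^365 ≡ 256 · 477 · 256 · 477 · 256 · 4 ≡ 4 (mod 731).
Squaring chain: 4; never reaches −1, so base 4 is a Miller–Rabin witness that 731 is composite.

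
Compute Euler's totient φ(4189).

Factor: 4189 = 59 · 71.
φ(4189) = (59−1) · (71−1) = 58 · 70 = 4060.

4060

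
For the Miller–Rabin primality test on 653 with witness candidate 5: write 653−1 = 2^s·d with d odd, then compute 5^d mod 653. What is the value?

149

653 − 1 = 652 = 2^2 · 163, so d = 163.
5^1 ≡ 5 (mod 653)
5^2 ≡ 5^2 = 25 ≡ 25 (mod 653)
5^4 ≡ 25^2 = 625 ≡ 625 (mod 653)
5^8 ≡ 625^2 = 390625 ≡ 131 (mod 653)
5^16 ≡ 131^2 = 17161 ≡ 183 (mod 653)
5^32 ≡ 183^2 = 33489 ≡ 186 (mod 653)
5^64 ≡ 186^2 = 34596 ≡ 640 (mod 653)
5^128 ≡ 640^2 = 409600 ≡ 169 (mod 653)
163 = 128 + 32 + 2 + 1 in binary powers of 2.
So 5^163 ≡ 169 · 186 · 25 · 5 ≡ 149 (mod 653).
Squaring chain: 149 → 652; reaches −1, so base 5 does not prove 653 composite.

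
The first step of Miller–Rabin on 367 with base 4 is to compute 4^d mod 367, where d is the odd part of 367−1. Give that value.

367 − 1 = 366 = 2^1 · 183, so d = 183.
4^1 ≡ 4 (mod 367)
4^2 ≡ 4^2 = 16 ≡ 16 (mod 367)
4^4 ≡ 16^2 = 256 ≡ 256 (mod 367)
4^8 ≡ 256^2 = 65536 ≡ 210 (mod 367)
4^16 ≡ 210^2 = 44100 ≡ 60 (mod 367)
4^32 ≡ 60^2 = 3600 ≡ 297 (mod 367)
4^64 ≡ 297^2 = 88209 ≡ 129 (mod 367)
4^128 ≡ 129^2 = 16641 ≡ 126 (mod 367)
183 = 128 + 32 + 16 + 4 + 2 + 1 in binary powers of 2.
So 4^183 ≡ 126 · 297 · 60 · 256 · 16 · 4 ≡ 1 (mod 367).
Since 4^d ≡ 1 (mod 367), base 4 does not prove 367 composite.

1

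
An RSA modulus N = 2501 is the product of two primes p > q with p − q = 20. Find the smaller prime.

Since p = q + 20, we have 2501 = q(q + 20), so q² + 20q − 2501 = 0.
Discriminant: 20² + 4·2501 = 400 + 10004 = 10404; √10404 = 102.
q = (−20 + 102)/2 = 41, and p = q + 20 = 61.
Check: 41 · 61 = 2501.

41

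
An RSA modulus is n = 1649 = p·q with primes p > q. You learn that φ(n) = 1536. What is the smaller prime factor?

φ(n) = (p−1)(q−1) = n − (p+q) + 1, so p + q = 1649 − 1536 + 1 = 114.
p and q are the roots of t² − 114t + 1649 = 0.
Discriminant: 114² − 4·1649 = 12996 − 6596 = 6400; √6400 = 80.
q = (114 − 80)/2 = 17, p = (114 + 80)/2 = 97.
Check: 17 · 97 = 1649.

17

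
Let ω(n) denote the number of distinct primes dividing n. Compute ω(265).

2

265 = 5 · 53
265 = 5 · 53, which has 2 distinct prime factors.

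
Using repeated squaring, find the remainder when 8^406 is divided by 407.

344

8^1 ≡ 8 (mod 407)
8^2 ≡ 8^2 = 64 ≡ 64 (mod 407)
8^4 ≡ 64^2 = 4096 ≡ 26 (mod 407)
8^8 ≡ 26^2 = 676 ≡ 269 (mod 407)
8^16 ≡ 269^2 = 72361 ≡ 322 (mod 407)
8^32 ≡ 322^2 = 103684 ≡ 306 (mod 407)
8^64 ≡ 306^2 = 93636 ≡ 26 (mod 407)
8^128 ≡ 26^2 = 676 ≡ 269 (mod 407)
8^256 ≡ 269^2 = 72361 ≡ 322 (mod 407)
406 = 256 + 128 + 16 + 4 + 2 in binary powers of 2.
So 8^406 ≡ 322 · 269 · 322 · 26 · 64 ≡ 344 (mod 407).
Since 344 ≠ 1, base 8 is a Fermat witness: 407 is composite.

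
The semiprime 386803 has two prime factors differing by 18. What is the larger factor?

Since p = q + 18, we have 386803 = q(q + 18), so q² + 18q − 386803 = 0.
Discriminant: 18² + 4·386803 = 324 + 1547212 = 1547536; √1547536 = 1244.
q = (−18 + 1244)/2 = 613, and p = q + 18 = 631.
Check: 613 · 631 = 386803.

631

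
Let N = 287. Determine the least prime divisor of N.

7

287 is odd.
Digit sum 17, not divisible by 3.
Ends in 7: not divisible by 5.
7: 287 = 7·41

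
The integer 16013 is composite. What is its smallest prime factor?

16013 is odd.
Digit sum 11, not divisible by 3.
Ends in 3: not divisible by 5.
7: 16013 = 7·2287 + 4
11: 16013 = 11·1455 + 8
13: 16013 = 13·1231 + 10
17: 16013 = 17·941 + 16
19: 16013 = 19·842 + 15
23: 16013 = 23·696 + 5
29: 16013 = 29·552 + 5
31: 16013 = 31·516 + 17
37: 16013 = 37·432 + 29
41: 16013 = 41·390 + 23
43: 16013 = 43·372 + 17
47: 16013 = 47·340 + 33
53: 16013 = 53·302 + 7
59: 16013 = 59·271 + 24
61: 16013 = 61·262 + 31
67: 16013 = 67·239

67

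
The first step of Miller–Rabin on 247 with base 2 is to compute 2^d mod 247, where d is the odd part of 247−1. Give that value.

247 − 1 = 246 = 2^1 · 123, so d = 123.
2^1 ≡ 2 (mod 247)
2^2 ≡ 2^2 = 4 ≡ 4 (mod 247)
2^4 ≡ 4^2 = 16 ≡ 16 (mod 247)
2^8 ≡ 16^2 = 256 ≡ 9 (mod 247)
2^16 ≡ 9^2 = 81 ≡ 81 (mod 247)
2^32 ≡ 81^2 = 6561 ≡ 139 (mod 247)
2^64 ≡ 139^2 = 19321 ≡ 55 (mod 247)
123 = 64 + 32 + 16 + 8 + 2 + 1 in binary powers of 2.
So 2^123 ≡ 55 · 139 · 81 · 9 · 4 · 2 ≡ 164 (mod 247).
Squaring chain: 164; never reaches −1, so base 2 is a Miller–Rabin witness that 247 is composite.

164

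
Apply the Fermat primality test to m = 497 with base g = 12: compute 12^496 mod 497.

12^1 ≡ 12 (mod 497)
12^2 ≡ 12^2 = 144 ≡ 144 (mod 497)
12^4 ≡ 144^2 = 20736 ≡ 359 (mod 497)
12^8 ≡ 359^2 = 128881 ≡ 158 (mod 497)
12^16 ≡ 158^2 = 24964 ≡ 114 (mod 497)
12^32 ≡ 114^2 = 12996 ≡ 74 (mod 497)
12^64 ≡ 74^2 = 5476 ≡ 9 (mod 497)
12^128 ≡ 9^2 = 81 ≡ 81 (mod 497)
12^256 ≡ 81^2 = 6561 ≡ 100 (mod 497)
496 = 256 + 128 + 64 + 32 + 16 in binary powers of 2.
So 12^496 ≡ 100 · 81 · 9 · 74 · 114 ≡ 79 (mod 497).
Since 79 ≠ 1, base 12 is a Fermat witness: 497 is composite.

79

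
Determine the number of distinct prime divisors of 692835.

692835 = 3 · 230945
230945 = 5 · 46189
46189 = 11 · 4199
4199 = 13 · 323
323 = 17 · 19
692835 = 3 · 5 · 11 · 13 · 17 · 19, which has 6 distinct prime factors.

6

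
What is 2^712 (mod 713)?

2^1 ≡ 2 (mod 713)
2^2 ≡ 2^2 = 4 ≡ 4 (mod 713)
2^4 ≡ 4^2 = 16 ≡ 16 (mod 713)
2^8 ≡ 16^2 = 256 ≡ 256 (mod 713)
2^16 ≡ 256^2 = 65536 ≡ 653 (mod 713)
2^32 ≡ 653^2 = 426409 ≡ 35 (mod 713)
2^64 ≡ 35^2 = 1225 ≡ 512 (mod 713)
2^128 ≡ 512^2 = 262144 ≡ 473 (mod 713)
2^256 ≡ 473^2 = 223729 ≡ 560 (mod 713)
2^512 ≡ 560^2 = 313600 ≡ 593 (mod 713)
712 = 512 + 128 + 64 + 8 in binary powers of 2.
So 2^712 ≡ 593 · 473 · 512 · 256 ≡ 624 (mod 713).
Since 624 ≠ 1, base 2 is a Fermat witness: 713 is composite.

624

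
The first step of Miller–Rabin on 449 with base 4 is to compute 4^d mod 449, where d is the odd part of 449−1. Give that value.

449 − 1 = 448 = 2^6 · 7, so d = 7.
4^1 ≡ 4 (mod 449)
4^2 ≡ 4^2 = 16 ≡ 16 (mod 449)
4^4 ≡ 16^2 = 256 ≡ 256 (mod 449)
7 = 4 + 2 + 1 in binary powers of 2.
So 4^7 ≡ 256 · 16 · 4 ≡ 220 (mod 449).
Squaring chain: 220 → 357 → 382 → 448 → 1 → 1; reaches −1, so base 4 does not prove 449 composite.

220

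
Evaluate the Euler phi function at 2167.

Factor: 2167 = 11 · 197.
φ(2167) = (11−1) · (197−1) = 10 · 196 = 1960.

1960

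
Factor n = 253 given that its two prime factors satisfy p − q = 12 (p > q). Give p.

Since p = q + 12, we have 253 = q(q + 12), so q² + 12q − 253 = 0.
Discriminant: 12² + 4·253 = 144 + 1012 = 1156; √1156 = 34.
q = (−12 + 34)/2 = 11, and p = q + 12 = 23.
Check: 11 · 23 = 253.

23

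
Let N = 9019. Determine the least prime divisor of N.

9019 is odd.
Digit sum 19, not divisible by 3.
Ends in 9: not divisible by 5.
7: 9019 = 7·1288 + 3
11: 9019 = 11·819 + 10
13: 9019 = 13·693 + 10
17: 9019 = 17·530 + 9
19: 9019 = 19·474 + 13
23: 9019 = 23·392 + 3
29: 9019 = 29·311

29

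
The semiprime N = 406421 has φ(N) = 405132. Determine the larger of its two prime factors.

φ(n) = (p−1)(q−1) = n − (p+q) + 1, so p + q = 406421 − 405132 + 1 = 1290.
p and q are the roots of t² − 1290t + 406421 = 0.
Discriminant: 1290² − 4·406421 = 1664100 − 1625684 = 38416; √38416 = 196.
q = (1290 − 196)/2 = 547, p = (1290 + 196)/2 = 743.
Check: 547 · 743 = 406421.

743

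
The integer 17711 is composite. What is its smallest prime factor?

89

17711 is odd.
Digit sum 17, not divisible by 3.
Ends in 1: not divisible by 5.
7: 17711 = 7·2530 + 1
11: 17711 = 11·1610 + 1
13: 17711 = 13·1362 + 5
17: 17711 = 17·1041 + 14
19: 17711 = 19·932 + 3
23: 17711 = 23·770 + 1
29: 17711 = 29·610 + 21
31: 17711 = 31·571 + 10
37: 17711 = 37·478 + 25
41: 17711 = 41·431 + 40
43: 17711 = 43·411 + 38
47: 17711 = 47·376 + 39
53: 17711 = 53·334 + 9
59: 17711 = 59·300 + 11
61: 17711 = 61·290 + 21
67: 17711 = 67·264 + 23
71: 17711 = 71·249 + 32
73: 17711 = 73·242 + 45
79: 17711 = 79·224 + 15
83: 17711 = 83·213 + 32
89: 17711 = 89·199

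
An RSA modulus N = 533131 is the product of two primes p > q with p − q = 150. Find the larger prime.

Since p = q + 150, we have 533131 = q(q + 150), so q² + 150q − 533131 = 0.
Discriminant: 150² + 4·533131 = 22500 + 2132524 = 2155024; √2155024 = 1468.
q = (−150 + 1468)/2 = 659, and p = q + 150 = 809.
Check: 659 · 809 = 533131.

809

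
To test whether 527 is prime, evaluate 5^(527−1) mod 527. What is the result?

253

5^1 ≡ 5 (mod 527)
5^2 ≡ 5^2 = 25 ≡ 25 (mod 527)
5^4 ≡ 25^2 = 625 ≡ 98 (mod 527)
5^8 ≡ 98^2 = 9604 ≡ 118 (mod 527)
5^16 ≡ 118^2 = 13924 ≡ 222 (mod 527)
5^32 ≡ 222^2 = 49284 ≡ 273 (mod 527)
5^64 ≡ 273^2 = 74529 ≡ 222 (mod 527)
5^128 ≡ 222^2 = 49284 ≡ 273 (mod 527)
5^256 ≡ 273^2 = 74529 ≡ 222 (mod 527)
5^512 ≡ 222^2 = 49284 ≡ 273 (mod 527)
526 = 512 + 8 + 4 + 2 in binary powers of 2.
So 5^526 ≡ 273 · 118 · 98 · 25 ≡ 253 (mod 527).
Since 253 ≠ 1, base 5 is a Fermat witness: 527 is composite.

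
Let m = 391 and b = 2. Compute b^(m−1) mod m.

2^1 ≡ 2 (mod 391)
2^2 ≡ 2^2 = 4 ≡ 4 (mod 391)
2^4 ≡ 4^2 = 16 ≡ 16 (mod 391)
2^8 ≡ 16^2 = 256 ≡ 256 (mod 391)
2^16 ≡ 256^2 = 65536 ≡ 239 (mod 391)
2^32 ≡ 239^2 = 57121 ≡ 35 (mod 391)
2^64 ≡ 35^2 = 1225 ≡ 52 (mod 391)
2^128 ≡ 52^2 = 2704 ≡ 358 (mod 391)
2^256 ≡ 358^2 = 128164 ≡ 307 (mod 391)
390 = 256 + 128 + 4 + 2 in binary powers of 2.
So 2^390 ≡ 307 · 358 · 16 · 4 ≡ 285 (mod 391).
Since 285 ≠ 1, base 2 is a Fermat witness: 391 is composite.

285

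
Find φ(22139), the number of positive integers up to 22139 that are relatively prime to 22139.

20280

Factor: 22139 = 13^2 · 131.
φ(22139) = 13^1·(13−1) · (131−1) = 156 · 130 = 20280.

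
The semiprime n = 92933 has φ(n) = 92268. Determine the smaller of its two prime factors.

199

φ(n) = (p−1)(q−1) = n − (p+q) + 1, so p + q = 92933 − 92268 + 1 = 666.
p and q are the roots of t² − 666t + 92933 = 0.
Discriminant: 666² − 4·92933 = 443556 − 371732 = 71824; √71824 = 268.
q = (666 − 268)/2 = 199, p = (666 + 268)/2 = 467.
Check: 199 · 467 = 92933.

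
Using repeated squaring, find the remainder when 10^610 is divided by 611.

549

10^1 ≡ 10 (mod 611)
10^2 ≡ 10^2 = 100 ≡ 100 (mod 611)
10^4 ≡ 100^2 = 10000 ≡ 224 (mod 611)
10^8 ≡ 224^2 = 50176 ≡ 74 (mod 611)
10^16 ≡ 74^2 = 5476 ≡ 588 (mod 611)
10^32 ≡ 588^2 = 345744 ≡ 529 (mod 611)
10^64 ≡ 529^2 = 279841 ≡ 3 (mod 611)
10^128 ≡ 3^2 = 9 ≡ 9 (mod 611)
10^256 ≡ 9^2 = 81 ≡ 81 (mod 611)
10^512 ≡ 81^2 = 6561 ≡ 451 (mod 611)
610 = 512 + 64 + 32 + 2 in binary powers of 2.
So 10^610 ≡ 451 · 3 · 529 · 100 ≡ 549 (mod 611).
Since 549 ≠ 1, base 10 is a Fermat witness: 611 is composite.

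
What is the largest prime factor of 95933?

95933 = 23 · 4171
4171 = 43 · 97
97 is prime.
So 95933 = 23 · 43 · 97; the largest prime factor is 97.

97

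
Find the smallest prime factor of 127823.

127823 is odd.
Digit sum 23, not divisible by 3.
Ends in 3: not divisible by 5.
7: 127823 = 7·18260 + 3
11: 127823 = 11·11620 + 3
13: 127823 = 13·9832 + 7
17: 127823 = 17·7519

17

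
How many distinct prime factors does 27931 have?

27931 = 17 · 1643
1643 = 31 · 53
27931 = 17 · 31 · 53, which has 3 distinct prime factors.

3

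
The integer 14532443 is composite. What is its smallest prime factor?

14532443 is odd.
Digit sum 26, not divisible by 3.
Ends in 3: not divisible by 5.
7: 14532443 = 7·2076063 + 2
11: 14532443 = 11·1321131 + 2
13: 14532443 = 13·1117880 + 3
17: 14532443 = 17·854849 + 10
19: 14532443 = 19·764865 + 8
23: 14532443 = 23·631845 + 8
29: 14532443 = 29·501118 + 21
31: 14532443 = 31·468788 + 15
37: 14532443 = 37·392768 + 27
41: 14532443 = 41·354449 + 34
43: 14532443 = 43·337963 + 34
47: 14532443 = 47·309200 + 43
53: 14532443 = 53·274197 + 2
59: 14532443 = 59·246312 + 35
61: 14532443 = 61·238236 + 47
67: 14532443 = 67·216902 + 9
71: 14532443 = 71·204682 + 21
73: 14532443 = 73·199074 + 41
79: 14532443 = 79·183954 + 77
83: 14532443 = 83·175089 + 56
89: 14532443 = 89·163285 + 78
97: 14532443 = 97·149819

97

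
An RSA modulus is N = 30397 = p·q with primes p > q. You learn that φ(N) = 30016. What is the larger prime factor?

269

φ(n) = (p−1)(q−1) = n − (p+q) + 1, so p + q = 30397 − 30016 + 1 = 382.
p and q are the roots of t² − 382t + 30397 = 0.
Discriminant: 382² − 4·30397 = 145924 − 121588 = 24336; √24336 = 156.
q = (382 − 156)/2 = 113, p = (382 + 156)/2 = 269.
Check: 113 · 269 = 30397.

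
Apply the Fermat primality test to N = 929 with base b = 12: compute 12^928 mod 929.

1

12^1 ≡ 12 (mod 929)
12^2 ≡ 12^2 = 144 ≡ 144 (mod 929)
12^4 ≡ 144^2 = 20736 ≡ 298 (mod 929)
12^8 ≡ 298^2 = 88804 ≡ 549 (mod 929)
12^16 ≡ 549^2 = 301401 ≡ 405 (mod 929)
12^32 ≡ 405^2 = 164025 ≡ 521 (mod 929)
12^64 ≡ 521^2 = 271441 ≡ 173 (mod 929)
12^128 ≡ 173^2 = 29929 ≡ 201 (mod 929)
12^256 ≡ 201^2 = 40401 ≡ 454 (mod 929)
12^512 ≡ 454^2 = 206116 ≡ 807 (mod 929)
928 = 512 + 256 + 128 + 32 in binary powers of 2.
So 12^928 ≡ 807 · 454 · 201 · 521 ≡ 1 (mod 929).
Since the result is 1, base 12 gives no evidence that 929 is composite.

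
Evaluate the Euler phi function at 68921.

Factor: 68921 = 41^3.
φ(68921) = 41^2·(41−1) = 67240.

67240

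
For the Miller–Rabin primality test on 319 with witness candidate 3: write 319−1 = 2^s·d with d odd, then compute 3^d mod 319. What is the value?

279

319 − 1 = 318 = 2^1 · 159, so d = 159.
3^1 ≡ 3 (mod 319)
3^2 ≡ 3^2 = 9 ≡ 9 (mod 319)
3^4 ≡ 9^2 = 81 ≡ 81 (mod 319)
3^8 ≡ 81^2 = 6561 ≡ 181 (mod 319)
3^16 ≡ 181^2 = 32761 ≡ 223 (mod 319)
3^32 ≡ 223^2 = 49729 ≡ 284 (mod 319)
3^64 ≡ 284^2 = 80656 ≡ 268 (mod 319)
3^128 ≡ 268^2 = 71824 ≡ 49 (mod 319)
159 = 128 + 16 + 8 + 4 + 2 + 1 in binary powers of 2.
So 3^159 ≡ 49 · 223 · 181 · 81 · 9 · 3 ≡ 279 (mod 319).
Squaring chain: 279; never reaches −1, so base 3 is a Miller–Rabin witness that 319 is composite.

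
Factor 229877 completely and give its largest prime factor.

229877 = 47 · 4891
4891 = 67 · 73
73 is prime.
So 229877 = 47 · 67 · 73; the largest prime factor is 73.

73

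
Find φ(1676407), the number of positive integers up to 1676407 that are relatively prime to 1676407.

1630200

Factor: 1676407 = 67 · 131 · 191.
φ(1676407) = (67−1) · (131−1) · (191−1) = 66 · 130 · 190 = 1630200.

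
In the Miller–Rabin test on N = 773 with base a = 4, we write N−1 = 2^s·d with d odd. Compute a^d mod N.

773 − 1 = 772 = 2^2 · 193, so d = 193.
4^1 ≡ 4 (mod 773)
4^2 ≡ 4^2 = 16 ≡ 16 (mod 773)
4^4 ≡ 16^2 = 256 ≡ 256 (mod 773)
4^8 ≡ 256^2 = 65536 ≡ 604 (mod 773)
4^16 ≡ 604^2 = 364816 ≡ 733 (mod 773)
4^32 ≡ 733^2 = 537289 ≡ 54 (mod 773)
4^64 ≡ 54^2 = 2916 ≡ 597 (mod 773)
4^128 ≡ 597^2 = 356409 ≡ 56 (mod 773)
193 = 128 + 64 + 1 in binary powers of 2.
So 4^193 ≡ 56 · 597 · 4 ≡ 772 (mod 773).
Since 4^d ≡ 772 (mod 773), base 4 does not prove 773 composite.

772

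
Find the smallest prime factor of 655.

5

655 is odd.
Digit sum 16, not divisible by 3.
Ends in 5: divisible by 5.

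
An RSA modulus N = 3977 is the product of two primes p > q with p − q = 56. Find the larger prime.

Since p = q + 56, we have 3977 = q(q + 56), so q² + 56q − 3977 = 0.
Discriminant: 56² + 4·3977 = 3136 + 15908 = 19044; √19044 = 138.
q = (−56 + 138)/2 = 41, and p = q + 56 = 97.
Check: 41 · 97 = 3977.

97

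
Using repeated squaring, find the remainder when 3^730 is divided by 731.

195

3^1 ≡ 3 (mod 731)
3^2 ≡ 3^2 = 9 ≡ 9 (mod 731)
3^4 ≡ 9^2 = 81 ≡ 81 (mod 731)
3^8 ≡ 81^2 = 6561 ≡ 713 (mod 731)
3^16 ≡ 713^2 = 508369 ≡ 324 (mod 731)
3^32 ≡ 324^2 = 104976 ≡ 443 (mod 731)
3^64 ≡ 443^2 = 196249 ≡ 341 (mod 731)
3^128 ≡ 341^2 = 116281 ≡ 52 (mod 731)
3^256 ≡ 52^2 = 2704 ≡ 511 (mod 731)
3^512 ≡ 511^2 = 261121 ≡ 154 (mod 731)
730 = 512 + 128 + 64 + 16 + 8 + 2 in binary powers of 2.
So 3^730 ≡ 154 · 52 · 341 · 324 · 713 · 9 ≡ 195 (mod 731).
Since 195 ≠ 1, base 3 is a Fermat witness: 731 is composite.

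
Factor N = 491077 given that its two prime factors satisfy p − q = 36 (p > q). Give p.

Since p = q + 36, we have 491077 = q(q + 36), so q² + 36q − 491077 = 0.
Discriminant: 36² + 4·491077 = 1296 + 1964308 = 1965604; √1965604 = 1402.
q = (−36 + 1402)/2 = 683, and p = q + 36 = 719.
Check: 683 · 719 = 491077.

719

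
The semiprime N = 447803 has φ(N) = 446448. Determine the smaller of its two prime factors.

φ(n) = (p−1)(q−1) = n − (p+q) + 1, so p + q = 447803 − 446448 + 1 = 1356.
p and q are the roots of t² − 1356t + 447803 = 0.
Discriminant: 1356² − 4·447803 = 1838736 − 1791212 = 47524; √47524 = 218.
q = (1356 − 218)/2 = 569, p = (1356 + 218)/2 = 787.
Check: 569 · 787 = 447803.

569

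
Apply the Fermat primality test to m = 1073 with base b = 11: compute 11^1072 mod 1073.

11^1 ≡ 11 (mod 1073)
11^2 ≡ 11^2 = 121 ≡ 121 (mod 1073)
11^4 ≡ 121^2 = 14641 ≡ 692 (mod 1073)
11^8 ≡ 692^2 = 478864 ≡ 306 (mod 1073)
11^16 ≡ 306^2 = 93636 ≡ 285 (mod 1073)
11^32 ≡ 285^2 = 81225 ≡ 750 (mod 1073)
11^64 ≡ 750^2 = 562500 ≡ 248 (mod 1073)
11^128 ≡ 248^2 = 61504 ≡ 343 (mod 1073)
11^256 ≡ 343^2 = 117649 ≡ 692 (mod 1073)
11^512 ≡ 692^2 = 478864 ≡ 306 (mod 1073)
11^1024 ≡ 306^2 = 93636 ≡ 285 (mod 1073)
1072 = 1024 + 32 + 16 in binary powers of 2.
So 11^1072 ≡ 285 · 750 · 285 ≡ 248 (mod 1073).
Since 248 ≠ 1, base 11 is a Fermat witness: 1073 is composite.

248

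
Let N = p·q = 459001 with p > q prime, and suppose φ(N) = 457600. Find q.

φ(n) = (p−1)(q−1) = n − (p+q) + 1, so p + q = 459001 − 457600 + 1 = 1402.
p and q are the roots of t² − 1402t + 459001 = 0.
Discriminant: 1402² − 4·459001 = 1965604 − 1836004 = 129600; √129600 = 360.
q = (1402 − 360)/2 = 521, p = (1402 + 360)/2 = 881.
Check: 521 · 881 = 459001.

521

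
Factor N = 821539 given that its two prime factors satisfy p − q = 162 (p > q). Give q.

829

Since p = q + 162, we have 821539 = q(q + 162), so q² + 162q − 821539 = 0.
Discriminant: 162² + 4·821539 = 26244 + 3286156 = 3312400; √3312400 = 1820.
q = (−162 + 1820)/2 = 829, and p = q + 162 = 991.
Check: 829 · 991 = 821539.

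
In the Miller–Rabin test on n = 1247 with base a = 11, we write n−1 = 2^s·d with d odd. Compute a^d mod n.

1247 − 1 = 1246 = 2^1 · 623, so d = 623.
11^1 ≡ 11 (mod 1247)
11^2 ≡ 11^2 = 121 ≡ 121 (mod 1247)
11^4 ≡ 121^2 = 14641 ≡ 924 (mod 1247)
11^8 ≡ 924^2 = 853776 ≡ 828 (mod 1247)
11^16 ≡ 828^2 = 685584 ≡ 981 (mod 1247)
11^32 ≡ 981^2 = 962361 ≡ 924 (mod 1247)
11^64 ≡ 924^2 = 853776 ≡ 828 (mod 1247)
11^128 ≡ 828^2 = 685584 ≡ 981 (mod 1247)
11^256 ≡ 981^2 = 962361 ≡ 924 (mod 1247)
11^512 ≡ 924^2 = 853776 ≡ 828 (mod 1247)
623 = 512 + 64 + 32 + 8 + 4 + 2 + 1 in binary powers of 2.
So 11^623 ≡ 828 · 828 · 924 · 828 · 924 · 121 · 11 ≡ 302 (mod 1247).
Squaring chain: 302; never reaches −1, so base 11 is a Miller–Rabin witness that 1247 is composite.

302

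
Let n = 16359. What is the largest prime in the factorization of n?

41

16359 = 3 · 5453
5453 = 7 · 779
779 = 19 · 41
41 is prime.
So 16359 = 3 · 7 · 19 · 41; the largest prime factor is 41.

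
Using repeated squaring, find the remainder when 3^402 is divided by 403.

287

3^1 ≡ 3 (mod 403)
3^2 ≡ 3^2 = 9 ≡ 9 (mod 403)
3^4 ≡ 9^2 = 81 ≡ 81 (mod 403)
3^8 ≡ 81^2 = 6561 ≡ 113 (mod 403)
3^16 ≡ 113^2 = 12769 ≡ 276 (mod 403)
3^32 ≡ 276^2 = 76176 ≡ 9 (mod 403)
3^64 ≡ 9^2 = 81 ≡ 81 (mod 403)
3^128 ≡ 81^2 = 6561 ≡ 113 (mod 403)
3^256 ≡ 113^2 = 12769 ≡ 276 (mod 403)
402 = 256 + 128 + 16 + 2 in binary powers of 2.
So 3^402 ≡ 276 · 113 · 276 · 9 ≡ 287 (mod 403).
Since 287 ≠ 1, base 3 is a Fermat witness: 403 is composite.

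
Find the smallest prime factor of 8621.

8621 is odd.
Digit sum 17, not divisible by 3.
Ends in 1: not divisible by 5.
7: 8621 = 7·1231 + 4
11: 8621 = 11·783 + 8
13: 8621 = 13·663 + 2
17: 8621 = 17·507 + 2
19: 8621 = 19·453 + 14
23: 8621 = 23·374 + 19
29: 8621 = 29·297 + 8
31: 8621 = 31·278 + 3
37: 8621 = 37·233

37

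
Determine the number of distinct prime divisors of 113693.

3

113693 = 41 · 2773
2773 = 47 · 59
113693 = 41 · 47 · 59, which has 3 distinct prime factors.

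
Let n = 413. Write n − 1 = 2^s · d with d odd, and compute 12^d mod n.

413 − 1 = 412 = 2^2 · 103, so d = 103.
12^1 ≡ 12 (mod 413)
12^2 ≡ 12^2 = 144 ≡ 144 (mod 413)
12^4 ≡ 144^2 = 20736 ≡ 86 (mod 413)
12^8 ≡ 86^2 = 7396 ≡ 375 (mod 413)
12^16 ≡ 375^2 = 140625 ≡ 205 (mod 413)
12^32 ≡ 205^2 = 42025 ≡ 312 (mod 413)
12^64 ≡ 312^2 = 97344 ≡ 289 (mod 413)
103 = 64 + 32 + 4 + 2 + 1 in binary powers of 2.
So 12^103 ≡ 289 · 312 · 86 · 144 · 12 ≡ 264 (mod 413).
Squaring chain: 264 → 312; never reaches −1, so base 12 is a Miller–Rabin witness that 413 is composite.

264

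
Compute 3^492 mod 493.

310

3^1 ≡ 3 (mod 493)
3^2 ≡ 3^2 = 9 ≡ 9 (mod 493)
3^4 ≡ 9^2 = 81 ≡ 81 (mod 493)
3^8 ≡ 81^2 = 6561 ≡ 152 (mod 493)
3^16 ≡ 152^2 = 23104 ≡ 426 (mod 493)
3^32 ≡ 426^2 = 181476 ≡ 52 (mod 493)
3^64 ≡ 52^2 = 2704 ≡ 239 (mod 493)
3^128 ≡ 239^2 = 57121 ≡ 426 (mod 493)
3^256 ≡ 426^2 = 181476 ≡ 52 (mod 493)
492 = 256 + 128 + 64 + 32 + 8 + 4 in binary powers of 2.
So 3^492 ≡ 52 · 426 · 239 · 52 · 152 · 81 ≡ 310 (mod 493).
Since 310 ≠ 1, base 3 is a Fermat witness: 493 is composite.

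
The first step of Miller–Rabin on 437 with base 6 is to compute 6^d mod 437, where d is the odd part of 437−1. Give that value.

234

437 − 1 = 436 = 2^2 · 109, so d = 109.
6^1 ≡ 6 (mod 437)
6^2 ≡ 6^2 = 36 ≡ 36 (mod 437)
6^4 ≡ 36^2 = 1296 ≡ 422 (mod 437)
6^8 ≡ 422^2 = 178084 ≡ 225 (mod 437)
6^16 ≡ 225^2 = 50625 ≡ 370 (mod 437)
6^32 ≡ 370^2 = 136900 ≡ 119 (mod 437)
6^64 ≡ 119^2 = 14161 ≡ 177 (mod 437)
109 = 64 + 32 + 8 + 4 + 1 in binary powers of 2.
So 6^109 ≡ 177 · 119 · 225 · 422 · 6 ≡ 234 (mod 437).
Squaring chain: 234 → 131; never reaches −1, so base 6 is a Miller–Rabin witness that 437 is composite.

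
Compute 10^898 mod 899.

10^1 ≡ 10 (mod 899)
10^2 ≡ 10^2 = 100 ≡ 100 (mod 899)
10^4 ≡ 100^2 = 10000 ≡ 111 (mod 899)
10^8 ≡ 111^2 = 12321 ≡ 634 (mod 899)
10^16 ≡ 634^2 = 401956 ≡ 103 (mod 899)
10^32 ≡ 103^2 = 10609 ≡ 720 (mod 899)
10^64 ≡ 720^2 = 518400 ≡ 576 (mod 899)
10^128 ≡ 576^2 = 331776 ≡ 45 (mod 899)
10^256 ≡ 45^2 = 2025 ≡ 227 (mod 899)
10^512 ≡ 227^2 = 51529 ≡ 286 (mod 899)
898 = 512 + 256 + 128 + 2 in binary powers of 2.
So 10^898 ≡ 286 · 227 · 45 · 100 ≡ 71 (mod 899).
Since 71 ≠ 1, base 10 is a Fermat witness: 899 is composite.

71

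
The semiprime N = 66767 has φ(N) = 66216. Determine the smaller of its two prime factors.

φ(n) = (p−1)(q−1) = n − (p+q) + 1, so p + q = 66767 − 66216 + 1 = 552.
p and q are the roots of t² − 552t + 66767 = 0.
Discriminant: 552² − 4·66767 = 304704 − 267068 = 37636; √37636 = 194.
q = (552 − 194)/2 = 179, p = (552 + 194)/2 = 373.
Check: 179 · 373 = 66767.

179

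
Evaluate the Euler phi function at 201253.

Factor: 201253 = 13 · 113 · 137.
φ(201253) = (13−1) · (113−1) · (137−1) = 12 · 112 · 136 = 182784.

182784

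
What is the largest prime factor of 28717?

28717 = 13 · 2209
2209 = 47 · 47
47 = 47 · 1
So 28717 = 13 · 47^2; the largest prime factor is 47.

47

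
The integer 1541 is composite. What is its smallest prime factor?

1541 is odd.
Digit sum 11, not divisible by 3.
Ends in 1: not divisible by 5.
7: 1541 = 7·220 + 1
11: 1541 = 11·140 + 1
13: 1541 = 13·118 + 7
17: 1541 = 17·90 + 11
19: 1541 = 19·81 + 2
23: 1541 = 23·67

23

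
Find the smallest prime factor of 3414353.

3414353 is odd.
Digit sum 23, not divisible by 3.
Ends in 3: not divisible by 5.
7: 3414353 = 7·487764 + 5
11: 3414353 = 11·310395 + 8
13: 3414353 = 13·262642 + 7
17: 3414353 = 17·200844 + 5
19: 3414353 = 19·179702 + 15
23: 3414353 = 23·148450 + 3
29: 3414353 = 29·117736 + 9
31: 3414353 = 31·110140 + 13
37: 3414353 = 37·92279 + 30
41: 3414353 = 41·83276 + 37
43: 3414353 = 43·79403 + 24
47: 3414353 = 47·72645 + 38
53: 3414353 = 53·64421 + 40
59: 3414353 = 59·57870 + 23
61: 3414353 = 61·55973

61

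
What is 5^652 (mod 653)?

1

5^1 ≡ 5 (mod 653)
5^2 ≡ 5^2 = 25 ≡ 25 (mod 653)
5^4 ≡ 25^2 = 625 ≡ 625 (mod 653)
5^8 ≡ 625^2 = 390625 ≡ 131 (mod 653)
5^16 ≡ 131^2 = 17161 ≡ 183 (mod 653)
5^32 ≡ 183^2 = 33489 ≡ 186 (mod 653)
5^64 ≡ 186^2 = 34596 ≡ 640 (mod 653)
5^128 ≡ 640^2 = 409600 ≡ 169 (mod 653)
5^256 ≡ 169^2 = 28561 ≡ 482 (mod 653)
5^512 ≡ 482^2 = 232324 ≡ 509 (mod 653)
652 = 512 + 128 + 8 + 4 in binary powers of 2.
So 5^652 ≡ 509 · 169 · 131 · 625 ≡ 1 (mod 653).
Since the result is 1, base 5 gives no evidence that 653 is composite.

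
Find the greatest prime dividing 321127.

83

321127 = 53 · 6059
6059 = 73 · 83
83 is prime.
So 321127 = 53 · 73 · 83; the largest prime factor is 83.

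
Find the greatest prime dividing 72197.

73

72197 = 23 · 3139
3139 = 43 · 73
73 is prime.
So 72197 = 23 · 43 · 73; the largest prime factor is 73.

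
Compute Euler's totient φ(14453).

Factor: 14453 = 97 · 149.
φ(14453) = (97−1) · (149−1) = 96 · 148 = 14208.

14208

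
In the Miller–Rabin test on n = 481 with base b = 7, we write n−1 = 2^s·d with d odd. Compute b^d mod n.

174

481 − 1 = 480 = 2^5 · 15, so d = 15.
7^1 ≡ 7 (mod 481)
7^2 ≡ 7^2 = 49 ≡ 49 (mod 481)
7^4 ≡ 49^2 = 2401 ≡ 477 (mod 481)
7^8 ≡ 477^2 = 227529 ≡ 16 (mod 481)
15 = 8 + 4 + 2 + 1 in binary powers of 2.
So 7^15 ≡ 16 · 477 · 49 · 7 ≡ 174 (mod 481).
Squaring chain: 174 → 454 → 248 → 417 → 248; never reaches −1, so base 7 is a Miller–Rabin witness that 481 is composite.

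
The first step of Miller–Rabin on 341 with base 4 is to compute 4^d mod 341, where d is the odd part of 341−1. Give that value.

1

341 − 1 = 340 = 2^2 · 85, so d = 85.
4^1 ≡ 4 (mod 341)
4^2 ≡ 4^2 = 16 ≡ 16 (mod 341)
4^4 ≡ 16^2 = 256 ≡ 256 (mod 341)
4^8 ≡ 256^2 = 65536 ≡ 64 (mod 341)
4^16 ≡ 64^2 = 4096 ≡ 4 (mod 341)
4^32 ≡ 4^2 = 16 ≡ 16 (mod 341)
4^64 ≡ 16^2 = 256 ≡ 256 (mod 341)
85 = 64 + 16 + 4 + 1 in binary powers of 2.
So 4^85 ≡ 256 · 4 · 256 · 4 ≡ 1 (mod 341).
Since 4^d ≡ 1 (mod 341), base 4 does not prove 341 composite.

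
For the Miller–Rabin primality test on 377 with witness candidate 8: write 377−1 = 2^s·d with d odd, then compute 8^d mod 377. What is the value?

377 − 1 = 376 = 2^3 · 47, so d = 47.
8^1 ≡ 8 (mod 377)
8^2 ≡ 8^2 = 64 ≡ 64 (mod 377)
8^4 ≡ 64^2 = 4096 ≡ 326 (mod 377)
8^8 ≡ 326^2 = 106276 ≡ 339 (mod 377)
8^16 ≡ 339^2 = 114921 ≡ 313 (mod 377)
8^32 ≡ 313^2 = 97969 ≡ 326 (mod 377)
47 = 32 + 8 + 4 + 2 + 1 in binary powers of 2.
So 8^47 ≡ 326 · 339 · 326 · 64 · 8 ≡ 31 (mod 377).
Squaring chain: 31 → 207 → 248; never reaches −1, so base 8 is a Miller–Rabin witness that 377 is composite.

31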